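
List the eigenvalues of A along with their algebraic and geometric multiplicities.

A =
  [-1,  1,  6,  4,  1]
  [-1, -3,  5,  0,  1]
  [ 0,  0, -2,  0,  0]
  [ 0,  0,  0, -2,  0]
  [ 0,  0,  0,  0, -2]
λ = -2: alg = 5, geom = 3

Step 1 — factor the characteristic polynomial to read off the algebraic multiplicities:
  χ_A(x) = (x + 2)^5

Step 2 — compute geometric multiplicities via the rank-nullity identity g(λ) = n − rank(A − λI):
  rank(A − (-2)·I) = 2, so dim ker(A − (-2)·I) = n − 2 = 3

Summary:
  λ = -2: algebraic multiplicity = 5, geometric multiplicity = 3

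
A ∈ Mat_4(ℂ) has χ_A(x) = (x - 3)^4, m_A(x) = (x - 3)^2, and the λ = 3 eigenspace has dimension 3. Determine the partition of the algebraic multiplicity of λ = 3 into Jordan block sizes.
Block sizes for λ = 3: [2, 1, 1]

Step 1 — from the characteristic polynomial, algebraic multiplicity of λ = 3 is 4. From dim ker(A − (3)·I) = 3, there are exactly 3 Jordan blocks for λ = 3.
Step 2 — from the minimal polynomial, the factor (x − 3)^2 tells us the largest block for λ = 3 has size 2.
Step 3 — with total size 4, 3 blocks, and largest block 2, the block sizes (in nonincreasing order) are [2, 1, 1].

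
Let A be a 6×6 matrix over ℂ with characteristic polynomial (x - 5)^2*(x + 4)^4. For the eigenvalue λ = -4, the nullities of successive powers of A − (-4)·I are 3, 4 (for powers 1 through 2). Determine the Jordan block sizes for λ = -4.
Block sizes for λ = -4: [2, 1, 1]

From the dimensions of kernels of powers, the number of Jordan blocks of size at least j is d_j − d_{j−1} where d_j = dim ker(N^j) (with d_0 = 0). Computing the differences gives [3, 1].
The number of blocks of size exactly k is (#blocks of size ≥ k) − (#blocks of size ≥ k + 1), so the partition is: 2 block(s) of size 1, 1 block(s) of size 2.
In nonincreasing order the block sizes are [2, 1, 1].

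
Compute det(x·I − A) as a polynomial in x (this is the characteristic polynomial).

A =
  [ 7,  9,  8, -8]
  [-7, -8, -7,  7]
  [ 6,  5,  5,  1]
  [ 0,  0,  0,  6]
x^4 - 10*x^3 + 13*x^2 + 60*x + 36

Expanding det(x·I − A) (e.g. by cofactor expansion or by noting that A is similar to its Jordan form J, which has the same characteristic polynomial as A) gives
  χ_A(x) = x^4 - 10*x^3 + 13*x^2 + 60*x + 36
which factors as (x - 6)^2*(x + 1)^2. The eigenvalues (with algebraic multiplicities) are λ = -1 with multiplicity 2, λ = 6 with multiplicity 2.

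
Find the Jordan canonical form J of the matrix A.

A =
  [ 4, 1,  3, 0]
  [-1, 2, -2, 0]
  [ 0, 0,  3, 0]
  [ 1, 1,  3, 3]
J_3(3) ⊕ J_1(3)

The characteristic polynomial is
  det(x·I − A) = x^4 - 12*x^3 + 54*x^2 - 108*x + 81 = (x - 3)^4

Eigenvalues and multiplicities (the geometric multiplicity of λ is n − rank(A − λI), which equals the number of Jordan blocks for λ):
  λ = 3: algebraic multiplicity = 4, geometric multiplicity = 2

Determining the block sizes for each eigenvalue:
  λ = 3: with am = 4 and gm = 2, the partition is not yet determined (e.g. several partitions of 4 into 2 parts exist). Let N = A − (3)·I. Computing rank(N^1) = 2, rank(N^2) = 1, rank(N^3) = 0; the number of blocks of size ≥ j is rank(N^{j−1}) − rank(N^j), giving [2, 1, 1]. So we have 1 block(s) of size 3, 1 block(s) of size 1 → block sizes [3, 1]

Assembling the blocks gives a Jordan form
J =
  [3, 1, 0, 0]
  [0, 3, 1, 0]
  [0, 0, 3, 0]
  [0, 0, 0, 3]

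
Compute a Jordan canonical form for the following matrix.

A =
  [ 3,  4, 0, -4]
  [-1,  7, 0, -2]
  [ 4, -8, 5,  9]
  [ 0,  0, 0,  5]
J_2(5) ⊕ J_2(5)

The characteristic polynomial is
  det(x·I − A) = x^4 - 20*x^3 + 150*x^2 - 500*x + 625 = (x - 5)^4

Eigenvalues and multiplicities (the geometric multiplicity of λ is n − rank(A − λI), which equals the number of Jordan blocks for λ):
  λ = 5: algebraic multiplicity = 4, geometric multiplicity = 2

Determining the block sizes for each eigenvalue:
  λ = 5: with am = 4 and gm = 2, the partition is not yet determined (e.g. several partitions of 4 into 2 parts exist). Let N = A − (5)·I. Computing rank(N^1) = 2, rank(N^2) = 0; the number of blocks of size ≥ j is rank(N^{j−1}) − rank(N^j), giving [2, 2]. So we have 2 block(s) of size 2 → block sizes [2, 2]

Assembling the blocks gives a Jordan form
J =
  [5, 1, 0, 0]
  [0, 5, 0, 0]
  [0, 0, 5, 1]
  [0, 0, 0, 5]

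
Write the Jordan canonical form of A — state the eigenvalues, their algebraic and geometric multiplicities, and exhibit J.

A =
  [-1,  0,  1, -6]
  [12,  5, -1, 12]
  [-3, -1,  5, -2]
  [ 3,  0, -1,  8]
J_1(2) ⊕ J_3(5)

The characteristic polynomial is
  det(x·I − A) = x^4 - 17*x^3 + 105*x^2 - 275*x + 250 = (x - 5)^3*(x - 2)

Eigenvalues and multiplicities (the geometric multiplicity of λ is n − rank(A − λI), which equals the number of Jordan blocks for λ):
  λ = 2: algebraic multiplicity = 1, geometric multiplicity = 1
  λ = 5: algebraic multiplicity = 3, geometric multiplicity = 1

Determining the block sizes for each eigenvalue:
  λ = 2: one block (gm = 1), so the single block has size am = 1 → block sizes [1]
  λ = 5: one block (gm = 1), so the single block has size am = 3 → block sizes [3]

Assembling the blocks gives a Jordan form
J =
  [2, 0, 0, 0]
  [0, 5, 1, 0]
  [0, 0, 5, 1]
  [0, 0, 0, 5]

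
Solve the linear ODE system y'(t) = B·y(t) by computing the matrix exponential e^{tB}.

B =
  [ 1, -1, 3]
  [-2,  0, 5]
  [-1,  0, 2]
e^{tB} =
  [-t^2*exp(t)/2 + exp(t), t^2*exp(t)/2 - t*exp(t), -t^2*exp(t) + 3*t*exp(t)]
  [-3*t^2*exp(t)/2 - 2*t*exp(t), 3*t^2*exp(t)/2 - t*exp(t) + exp(t), -3*t^2*exp(t) + 5*t*exp(t)]
  [-t^2*exp(t)/2 - t*exp(t), t^2*exp(t)/2, -t^2*exp(t) + t*exp(t) + exp(t)]

Strategy: write B = P · J · P⁻¹ where J is a Jordan canonical form, so e^{tB} = P · e^{tJ} · P⁻¹, and e^{tJ} can be computed block-by-block.

B has Jordan form
J =
  [1, 1, 0]
  [0, 1, 1]
  [0, 0, 1]
(up to reordering of blocks).

Per-block formulas:
  For a 3×3 Jordan block J_3(1): exp(t · J_3(1)) = e^(1t)·(I + t·N + (t^2/2)·N^2), where N is the 3×3 nilpotent shift.

After assembling e^{tJ} and conjugating by P, we get:

e^{tB} =
  [-t^2*exp(t)/2 + exp(t), t^2*exp(t)/2 - t*exp(t), -t^2*exp(t) + 3*t*exp(t)]
  [-3*t^2*exp(t)/2 - 2*t*exp(t), 3*t^2*exp(t)/2 - t*exp(t) + exp(t), -3*t^2*exp(t) + 5*t*exp(t)]
  [-t^2*exp(t)/2 - t*exp(t), t^2*exp(t)/2, -t^2*exp(t) + t*exp(t) + exp(t)]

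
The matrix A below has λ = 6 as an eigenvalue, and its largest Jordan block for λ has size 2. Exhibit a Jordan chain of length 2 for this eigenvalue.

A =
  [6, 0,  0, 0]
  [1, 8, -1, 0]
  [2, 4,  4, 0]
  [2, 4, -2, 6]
A Jordan chain for λ = 6 of length 2:
v_1 = (0, 1, 2, 2)ᵀ
v_2 = (1, 0, 0, 0)ᵀ

Let N = A − (6)·I. We want v_2 with N^2 v_2 = 0 but N^1 v_2 ≠ 0; then v_{j-1} := N · v_j for j = 2, …, 2.

Pick v_2 = (1, 0, 0, 0)ᵀ.
Then v_1 = N · v_2 = (0, 1, 2, 2)ᵀ.

Sanity check: (A − (6)·I) v_1 = (0, 0, 0, 0)ᵀ = 0. ✓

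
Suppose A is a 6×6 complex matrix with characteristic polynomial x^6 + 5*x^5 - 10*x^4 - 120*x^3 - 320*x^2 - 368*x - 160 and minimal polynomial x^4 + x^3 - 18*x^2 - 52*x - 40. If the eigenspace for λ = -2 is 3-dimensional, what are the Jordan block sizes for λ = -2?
Block sizes for λ = -2: [3, 1, 1]

Step 1 — from the characteristic polynomial, algebraic multiplicity of λ = -2 is 5. From dim ker(A − (-2)·I) = 3, there are exactly 3 Jordan blocks for λ = -2.
Step 2 — from the minimal polynomial, the factor (x + 2)^3 tells us the largest block for λ = -2 has size 3.
Step 3 — with total size 5, 3 blocks, and largest block 3, the block sizes (in nonincreasing order) are [3, 1, 1].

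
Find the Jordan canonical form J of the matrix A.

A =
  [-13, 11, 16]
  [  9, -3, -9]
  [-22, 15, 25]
J_3(3)

The characteristic polynomial is
  det(x·I − A) = x^3 - 9*x^2 + 27*x - 27 = (x - 3)^3

Eigenvalues and multiplicities (the geometric multiplicity of λ is n − rank(A − λI), which equals the number of Jordan blocks for λ):
  λ = 3: algebraic multiplicity = 3, geometric multiplicity = 1

Determining the block sizes for each eigenvalue:
  λ = 3: one block (gm = 1), so the single block has size am = 3 → block sizes [3]

Assembling the blocks gives a Jordan form
J =
  [3, 1, 0]
  [0, 3, 1]
  [0, 0, 3]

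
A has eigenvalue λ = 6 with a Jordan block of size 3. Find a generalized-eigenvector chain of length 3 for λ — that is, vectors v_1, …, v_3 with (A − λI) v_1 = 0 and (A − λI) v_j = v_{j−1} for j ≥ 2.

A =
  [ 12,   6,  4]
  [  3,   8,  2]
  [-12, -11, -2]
A Jordan chain for λ = 6 of length 3:
v_1 = (6, 0, -9)ᵀ
v_2 = (6, 3, -12)ᵀ
v_3 = (1, 0, 0)ᵀ

Let N = A − (6)·I. We want v_3 with N^3 v_3 = 0 but N^2 v_3 ≠ 0; then v_{j-1} := N · v_j for j = 3, …, 2.

Pick v_3 = (1, 0, 0)ᵀ.
Then v_2 = N · v_3 = (6, 3, -12)ᵀ.
Then v_1 = N · v_2 = (6, 0, -9)ᵀ.

Sanity check: (A − (6)·I) v_1 = (0, 0, 0)ᵀ = 0. ✓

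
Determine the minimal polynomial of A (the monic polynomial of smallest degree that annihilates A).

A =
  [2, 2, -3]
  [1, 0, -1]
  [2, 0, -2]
x^3

The characteristic polynomial is χ_A(x) = x^3, so the eigenvalues are known. The minimal polynomial is
  m_A(x) = Π_λ (x − λ)^{k_λ}
where k_λ is the size of the *largest* Jordan block for λ (equivalently, the smallest k with (A − λI)^k v = 0 for every generalised eigenvector v of λ).

  λ = 0: largest Jordan block has size 3, contributing (x − 0)^3

So m_A(x) = x^3 = x^3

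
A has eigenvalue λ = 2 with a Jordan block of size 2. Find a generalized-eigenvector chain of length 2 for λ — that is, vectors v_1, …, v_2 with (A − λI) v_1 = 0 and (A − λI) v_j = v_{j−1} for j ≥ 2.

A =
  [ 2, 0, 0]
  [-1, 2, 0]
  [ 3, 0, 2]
A Jordan chain for λ = 2 of length 2:
v_1 = (0, -1, 3)ᵀ
v_2 = (1, 0, 0)ᵀ

Let N = A − (2)·I. We want v_2 with N^2 v_2 = 0 but N^1 v_2 ≠ 0; then v_{j-1} := N · v_j for j = 2, …, 2.

Pick v_2 = (1, 0, 0)ᵀ.
Then v_1 = N · v_2 = (0, -1, 3)ᵀ.

Sanity check: (A − (2)·I) v_1 = (0, 0, 0)ᵀ = 0. ✓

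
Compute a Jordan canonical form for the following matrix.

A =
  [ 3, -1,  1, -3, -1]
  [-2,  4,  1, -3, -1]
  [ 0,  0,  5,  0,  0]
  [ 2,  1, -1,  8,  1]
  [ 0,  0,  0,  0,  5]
J_2(5) ⊕ J_1(5) ⊕ J_1(5) ⊕ J_1(5)

The characteristic polynomial is
  det(x·I − A) = x^5 - 25*x^4 + 250*x^3 - 1250*x^2 + 3125*x - 3125 = (x - 5)^5

Eigenvalues and multiplicities (the geometric multiplicity of λ is n − rank(A − λI), which equals the number of Jordan blocks for λ):
  λ = 5: algebraic multiplicity = 5, geometric multiplicity = 4

Determining the block sizes for each eigenvalue:
  λ = 5: 4 blocks summing to 5 forces exactly one block of size 2 and the rest size 1 → block sizes [2, 1, 1, 1]

Assembling the blocks gives a Jordan form
J =
  [5, 1, 0, 0, 0]
  [0, 5, 0, 0, 0]
  [0, 0, 5, 0, 0]
  [0, 0, 0, 5, 0]
  [0, 0, 0, 0, 5]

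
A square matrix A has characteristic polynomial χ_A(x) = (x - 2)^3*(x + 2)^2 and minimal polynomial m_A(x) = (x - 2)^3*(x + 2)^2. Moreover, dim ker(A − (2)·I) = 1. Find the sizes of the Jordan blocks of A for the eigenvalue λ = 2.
Block sizes for λ = 2: [3]

Step 1 — from the characteristic polynomial, algebraic multiplicity of λ = 2 is 3. From dim ker(A − (2)·I) = 1, there are exactly 1 Jordan blocks for λ = 2.
Step 2 — from the minimal polynomial, the factor (x − 2)^3 tells us the largest block for λ = 2 has size 3.
Step 3 — with total size 3, 1 blocks, and largest block 3, the block sizes (in nonincreasing order) are [3].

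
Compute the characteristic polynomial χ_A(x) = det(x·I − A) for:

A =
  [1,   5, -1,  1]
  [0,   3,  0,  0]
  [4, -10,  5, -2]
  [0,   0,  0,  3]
x^4 - 12*x^3 + 54*x^2 - 108*x + 81

Expanding det(x·I − A) (e.g. by cofactor expansion or by noting that A is similar to its Jordan form J, which has the same characteristic polynomial as A) gives
  χ_A(x) = x^4 - 12*x^3 + 54*x^2 - 108*x + 81
which factors as (x - 3)^4. The eigenvalues (with algebraic multiplicities) are λ = 3 with multiplicity 4.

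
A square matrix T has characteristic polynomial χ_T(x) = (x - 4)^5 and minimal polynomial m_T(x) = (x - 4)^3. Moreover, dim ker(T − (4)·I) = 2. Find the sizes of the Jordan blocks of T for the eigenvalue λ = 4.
Block sizes for λ = 4: [3, 2]

Step 1 — from the characteristic polynomial, algebraic multiplicity of λ = 4 is 5. From dim ker(T − (4)·I) = 2, there are exactly 2 Jordan blocks for λ = 4.
Step 2 — from the minimal polynomial, the factor (x − 4)^3 tells us the largest block for λ = 4 has size 3.
Step 3 — with total size 5, 2 blocks, and largest block 3, the block sizes (in nonincreasing order) are [3, 2].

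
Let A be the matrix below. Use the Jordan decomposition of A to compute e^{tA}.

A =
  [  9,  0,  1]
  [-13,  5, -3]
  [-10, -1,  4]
e^{tA} =
  [-t^2*exp(6*t)/2 + 3*t*exp(6*t) + exp(6*t), -t^2*exp(6*t)/2, t^2*exp(6*t)/2 + t*exp(6*t)]
  [2*t^2*exp(6*t) - 13*t*exp(6*t), 2*t^2*exp(6*t) - t*exp(6*t) + exp(6*t), -2*t^2*exp(6*t) - 3*t*exp(6*t)]
  [3*t^2*exp(6*t)/2 - 10*t*exp(6*t), 3*t^2*exp(6*t)/2 - t*exp(6*t), -3*t^2*exp(6*t)/2 - 2*t*exp(6*t) + exp(6*t)]

Strategy: write A = P · J · P⁻¹ where J is a Jordan canonical form, so e^{tA} = P · e^{tJ} · P⁻¹, and e^{tJ} can be computed block-by-block.

A has Jordan form
J =
  [6, 1, 0]
  [0, 6, 1]
  [0, 0, 6]
(up to reordering of blocks).

Per-block formulas:
  For a 3×3 Jordan block J_3(6): exp(t · J_3(6)) = e^(6t)·(I + t·N + (t^2/2)·N^2), where N is the 3×3 nilpotent shift.

After assembling e^{tJ} and conjugating by P, we get:

e^{tA} =
  [-t^2*exp(6*t)/2 + 3*t*exp(6*t) + exp(6*t), -t^2*exp(6*t)/2, t^2*exp(6*t)/2 + t*exp(6*t)]
  [2*t^2*exp(6*t) - 13*t*exp(6*t), 2*t^2*exp(6*t) - t*exp(6*t) + exp(6*t), -2*t^2*exp(6*t) - 3*t*exp(6*t)]
  [3*t^2*exp(6*t)/2 - 10*t*exp(6*t), 3*t^2*exp(6*t)/2 - t*exp(6*t), -3*t^2*exp(6*t)/2 - 2*t*exp(6*t) + exp(6*t)]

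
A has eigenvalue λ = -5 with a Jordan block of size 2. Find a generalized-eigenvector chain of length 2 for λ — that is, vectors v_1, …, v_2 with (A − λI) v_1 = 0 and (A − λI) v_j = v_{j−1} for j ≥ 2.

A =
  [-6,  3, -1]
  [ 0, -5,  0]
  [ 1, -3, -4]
A Jordan chain for λ = -5 of length 2:
v_1 = (-1, 0, 1)ᵀ
v_2 = (1, 0, 0)ᵀ

Let N = A − (-5)·I. We want v_2 with N^2 v_2 = 0 but N^1 v_2 ≠ 0; then v_{j-1} := N · v_j for j = 2, …, 2.

Pick v_2 = (1, 0, 0)ᵀ.
Then v_1 = N · v_2 = (-1, 0, 1)ᵀ.

Sanity check: (A − (-5)·I) v_1 = (0, 0, 0)ᵀ = 0. ✓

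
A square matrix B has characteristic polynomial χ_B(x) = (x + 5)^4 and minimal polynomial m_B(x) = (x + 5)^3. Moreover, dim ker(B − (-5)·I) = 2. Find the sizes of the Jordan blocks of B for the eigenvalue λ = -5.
Block sizes for λ = -5: [3, 1]

Step 1 — from the characteristic polynomial, algebraic multiplicity of λ = -5 is 4. From dim ker(B − (-5)·I) = 2, there are exactly 2 Jordan blocks for λ = -5.
Step 2 — from the minimal polynomial, the factor (x + 5)^3 tells us the largest block for λ = -5 has size 3.
Step 3 — with total size 4, 2 blocks, and largest block 3, the block sizes (in nonincreasing order) are [3, 1].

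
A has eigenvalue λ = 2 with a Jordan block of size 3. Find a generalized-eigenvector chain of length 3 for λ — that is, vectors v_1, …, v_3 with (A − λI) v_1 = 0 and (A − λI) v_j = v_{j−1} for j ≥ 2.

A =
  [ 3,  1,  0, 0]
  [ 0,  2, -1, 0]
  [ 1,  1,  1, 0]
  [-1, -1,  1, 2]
A Jordan chain for λ = 2 of length 3:
v_1 = (1, -1, 0, 0)ᵀ
v_2 = (1, 0, 1, -1)ᵀ
v_3 = (1, 0, 0, 0)ᵀ

Let N = A − (2)·I. We want v_3 with N^3 v_3 = 0 but N^2 v_3 ≠ 0; then v_{j-1} := N · v_j for j = 3, …, 2.

Pick v_3 = (1, 0, 0, 0)ᵀ.
Then v_2 = N · v_3 = (1, 0, 1, -1)ᵀ.
Then v_1 = N · v_2 = (1, -1, 0, 0)ᵀ.

Sanity check: (A − (2)·I) v_1 = (0, 0, 0, 0)ᵀ = 0. ✓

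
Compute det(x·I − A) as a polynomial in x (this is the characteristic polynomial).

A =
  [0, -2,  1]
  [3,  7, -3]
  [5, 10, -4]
x^3 - 3*x^2 + 3*x - 1

Expanding det(x·I − A) (e.g. by cofactor expansion or by noting that A is similar to its Jordan form J, which has the same characteristic polynomial as A) gives
  χ_A(x) = x^3 - 3*x^2 + 3*x - 1
which factors as (x - 1)^3. The eigenvalues (with algebraic multiplicities) are λ = 1 with multiplicity 3.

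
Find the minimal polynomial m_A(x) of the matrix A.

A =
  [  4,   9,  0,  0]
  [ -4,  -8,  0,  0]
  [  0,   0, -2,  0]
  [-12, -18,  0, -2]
x^2 + 4*x + 4

The characteristic polynomial is χ_A(x) = (x + 2)^4, so the eigenvalues are known. The minimal polynomial is
  m_A(x) = Π_λ (x − λ)^{k_λ}
where k_λ is the size of the *largest* Jordan block for λ (equivalently, the smallest k with (A − λI)^k v = 0 for every generalised eigenvector v of λ).

  λ = -2: largest Jordan block has size 2, contributing (x + 2)^2

So m_A(x) = (x + 2)^2 = x^2 + 4*x + 4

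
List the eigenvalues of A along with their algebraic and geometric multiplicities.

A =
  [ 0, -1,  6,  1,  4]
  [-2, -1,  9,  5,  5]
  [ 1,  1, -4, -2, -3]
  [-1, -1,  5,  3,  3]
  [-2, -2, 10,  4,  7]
λ = 1: alg = 5, geom = 3

Step 1 — factor the characteristic polynomial to read off the algebraic multiplicities:
  χ_A(x) = (x - 1)^5

Step 2 — compute geometric multiplicities via the rank-nullity identity g(λ) = n − rank(A − λI):
  rank(A − (1)·I) = 2, so dim ker(A − (1)·I) = n − 2 = 3

Summary:
  λ = 1: algebraic multiplicity = 5, geometric multiplicity = 3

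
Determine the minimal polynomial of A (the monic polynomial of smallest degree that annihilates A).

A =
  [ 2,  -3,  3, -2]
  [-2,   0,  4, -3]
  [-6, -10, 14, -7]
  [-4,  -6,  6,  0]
x^2 - 8*x + 16

The characteristic polynomial is χ_A(x) = (x - 4)^4, so the eigenvalues are known. The minimal polynomial is
  m_A(x) = Π_λ (x − λ)^{k_λ}
where k_λ is the size of the *largest* Jordan block for λ (equivalently, the smallest k with (A − λI)^k v = 0 for every generalised eigenvector v of λ).

  λ = 4: largest Jordan block has size 2, contributing (x − 4)^2

So m_A(x) = (x - 4)^2 = x^2 - 8*x + 16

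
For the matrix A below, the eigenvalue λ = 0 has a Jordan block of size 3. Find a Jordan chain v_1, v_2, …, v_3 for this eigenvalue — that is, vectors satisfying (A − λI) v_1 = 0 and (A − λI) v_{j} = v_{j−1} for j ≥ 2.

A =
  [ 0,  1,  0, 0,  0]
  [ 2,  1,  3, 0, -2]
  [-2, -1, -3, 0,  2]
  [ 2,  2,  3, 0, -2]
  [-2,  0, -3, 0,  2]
A Jordan chain for λ = 0 of length 3:
v_1 = (2, 0, 0, 2, 2)ᵀ
v_2 = (0, 2, -2, 2, -2)ᵀ
v_3 = (1, 0, 0, 0, 0)ᵀ

Let N = A − (0)·I. We want v_3 with N^3 v_3 = 0 but N^2 v_3 ≠ 0; then v_{j-1} := N · v_j for j = 3, …, 2.

Pick v_3 = (1, 0, 0, 0, 0)ᵀ.
Then v_2 = N · v_3 = (0, 2, -2, 2, -2)ᵀ.
Then v_1 = N · v_2 = (2, 0, 0, 2, 2)ᵀ.

Sanity check: (A − (0)·I) v_1 = (0, 0, 0, 0, 0)ᵀ = 0. ✓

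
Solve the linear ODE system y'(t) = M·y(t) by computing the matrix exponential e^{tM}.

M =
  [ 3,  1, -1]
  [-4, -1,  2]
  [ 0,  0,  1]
e^{tM} =
  [2*t*exp(t) + exp(t), t*exp(t), -t*exp(t)]
  [-4*t*exp(t), -2*t*exp(t) + exp(t), 2*t*exp(t)]
  [0, 0, exp(t)]

Strategy: write M = P · J · P⁻¹ where J is a Jordan canonical form, so e^{tM} = P · e^{tJ} · P⁻¹, and e^{tJ} can be computed block-by-block.

M has Jordan form
J =
  [1, 1, 0]
  [0, 1, 0]
  [0, 0, 1]
(up to reordering of blocks).

Per-block formulas:
  For a 2×2 Jordan block J_2(1): exp(t · J_2(1)) = e^(1t)·(I + t·N), where N is the 2×2 nilpotent shift.
  For a 1×1 block at λ = 1: exp(t · [1]) = [e^(1t)].

After assembling e^{tJ} and conjugating by P, we get:

e^{tM} =
  [2*t*exp(t) + exp(t), t*exp(t), -t*exp(t)]
  [-4*t*exp(t), -2*t*exp(t) + exp(t), 2*t*exp(t)]
  [0, 0, exp(t)]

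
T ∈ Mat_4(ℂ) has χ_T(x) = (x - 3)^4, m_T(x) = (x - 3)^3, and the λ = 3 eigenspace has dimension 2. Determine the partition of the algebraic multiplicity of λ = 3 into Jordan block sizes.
Block sizes for λ = 3: [3, 1]

Step 1 — from the characteristic polynomial, algebraic multiplicity of λ = 3 is 4. From dim ker(T − (3)·I) = 2, there are exactly 2 Jordan blocks for λ = 3.
Step 2 — from the minimal polynomial, the factor (x − 3)^3 tells us the largest block for λ = 3 has size 3.
Step 3 — with total size 4, 2 blocks, and largest block 3, the block sizes (in nonincreasing order) are [3, 1].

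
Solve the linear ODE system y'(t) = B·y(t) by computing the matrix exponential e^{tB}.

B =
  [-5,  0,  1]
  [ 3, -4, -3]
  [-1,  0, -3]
e^{tB} =
  [-t*exp(-4*t) + exp(-4*t), 0, t*exp(-4*t)]
  [3*t*exp(-4*t), exp(-4*t), -3*t*exp(-4*t)]
  [-t*exp(-4*t), 0, t*exp(-4*t) + exp(-4*t)]

Strategy: write B = P · J · P⁻¹ where J is a Jordan canonical form, so e^{tB} = P · e^{tJ} · P⁻¹, and e^{tJ} can be computed block-by-block.

B has Jordan form
J =
  [-4,  1,  0]
  [ 0, -4,  0]
  [ 0,  0, -4]
(up to reordering of blocks).

Per-block formulas:
  For a 2×2 Jordan block J_2(-4): exp(t · J_2(-4)) = e^(-4t)·(I + t·N), where N is the 2×2 nilpotent shift.
  For a 1×1 block at λ = -4: exp(t · [-4]) = [e^(-4t)].

After assembling e^{tJ} and conjugating by P, we get:

e^{tB} =
  [-t*exp(-4*t) + exp(-4*t), 0, t*exp(-4*t)]
  [3*t*exp(-4*t), exp(-4*t), -3*t*exp(-4*t)]
  [-t*exp(-4*t), 0, t*exp(-4*t) + exp(-4*t)]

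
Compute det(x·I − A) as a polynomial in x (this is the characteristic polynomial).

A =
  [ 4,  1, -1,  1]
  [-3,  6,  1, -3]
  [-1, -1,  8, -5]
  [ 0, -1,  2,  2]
x^4 - 20*x^3 + 150*x^2 - 500*x + 625

Expanding det(x·I − A) (e.g. by cofactor expansion or by noting that A is similar to its Jordan form J, which has the same characteristic polynomial as A) gives
  χ_A(x) = x^4 - 20*x^3 + 150*x^2 - 500*x + 625
which factors as (x - 5)^4. The eigenvalues (with algebraic multiplicities) are λ = 5 with multiplicity 4.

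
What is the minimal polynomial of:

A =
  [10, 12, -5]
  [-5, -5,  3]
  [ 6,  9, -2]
x^3 - 3*x^2 + 3*x - 1

The characteristic polynomial is χ_A(x) = (x - 1)^3, so the eigenvalues are known. The minimal polynomial is
  m_A(x) = Π_λ (x − λ)^{k_λ}
where k_λ is the size of the *largest* Jordan block for λ (equivalently, the smallest k with (A − λI)^k v = 0 for every generalised eigenvector v of λ).

  λ = 1: largest Jordan block has size 3, contributing (x − 1)^3

So m_A(x) = (x - 1)^3 = x^3 - 3*x^2 + 3*x - 1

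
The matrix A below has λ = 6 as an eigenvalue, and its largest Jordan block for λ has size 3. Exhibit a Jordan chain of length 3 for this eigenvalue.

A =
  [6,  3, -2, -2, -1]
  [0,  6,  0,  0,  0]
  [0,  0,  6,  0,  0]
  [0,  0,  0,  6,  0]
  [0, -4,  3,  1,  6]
A Jordan chain for λ = 6 of length 3:
v_1 = (4, 0, 0, 0, 0)ᵀ
v_2 = (3, 0, 0, 0, -4)ᵀ
v_3 = (0, 1, 0, 0, 0)ᵀ

Let N = A − (6)·I. We want v_3 with N^3 v_3 = 0 but N^2 v_3 ≠ 0; then v_{j-1} := N · v_j for j = 3, …, 2.

Pick v_3 = (0, 1, 0, 0, 0)ᵀ.
Then v_2 = N · v_3 = (3, 0, 0, 0, -4)ᵀ.
Then v_1 = N · v_2 = (4, 0, 0, 0, 0)ᵀ.

Sanity check: (A − (6)·I) v_1 = (0, 0, 0, 0, 0)ᵀ = 0. ✓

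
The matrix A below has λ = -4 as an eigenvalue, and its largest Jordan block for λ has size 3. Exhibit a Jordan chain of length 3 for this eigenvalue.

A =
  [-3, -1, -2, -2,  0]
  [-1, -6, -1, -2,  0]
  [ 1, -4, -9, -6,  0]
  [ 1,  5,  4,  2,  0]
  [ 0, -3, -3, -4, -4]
A Jordan chain for λ = -4 of length 3:
v_1 = (-2, -2, -6, 6, -4)ᵀ
v_2 = (1, -1, 1, 1, 0)ᵀ
v_3 = (1, 0, 0, 0, 0)ᵀ

Let N = A − (-4)·I. We want v_3 with N^3 v_3 = 0 but N^2 v_3 ≠ 0; then v_{j-1} := N · v_j for j = 3, …, 2.

Pick v_3 = (1, 0, 0, 0, 0)ᵀ.
Then v_2 = N · v_3 = (1, -1, 1, 1, 0)ᵀ.
Then v_1 = N · v_2 = (-2, -2, -6, 6, -4)ᵀ.

Sanity check: (A − (-4)·I) v_1 = (0, 0, 0, 0, 0)ᵀ = 0. ✓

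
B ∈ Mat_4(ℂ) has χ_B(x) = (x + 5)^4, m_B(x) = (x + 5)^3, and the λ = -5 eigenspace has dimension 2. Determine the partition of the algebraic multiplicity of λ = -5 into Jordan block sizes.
Block sizes for λ = -5: [3, 1]

Step 1 — from the characteristic polynomial, algebraic multiplicity of λ = -5 is 4. From dim ker(B − (-5)·I) = 2, there are exactly 2 Jordan blocks for λ = -5.
Step 2 — from the minimal polynomial, the factor (x + 5)^3 tells us the largest block for λ = -5 has size 3.
Step 3 — with total size 4, 2 blocks, and largest block 3, the block sizes (in nonincreasing order) are [3, 1].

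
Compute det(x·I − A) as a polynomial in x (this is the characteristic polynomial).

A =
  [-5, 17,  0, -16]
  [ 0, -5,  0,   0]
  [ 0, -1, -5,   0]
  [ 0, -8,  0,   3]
x^4 + 12*x^3 + 30*x^2 - 100*x - 375

Expanding det(x·I − A) (e.g. by cofactor expansion or by noting that A is similar to its Jordan form J, which has the same characteristic polynomial as A) gives
  χ_A(x) = x^4 + 12*x^3 + 30*x^2 - 100*x - 375
which factors as (x - 3)*(x + 5)^3. The eigenvalues (with algebraic multiplicities) are λ = -5 with multiplicity 3, λ = 3 with multiplicity 1.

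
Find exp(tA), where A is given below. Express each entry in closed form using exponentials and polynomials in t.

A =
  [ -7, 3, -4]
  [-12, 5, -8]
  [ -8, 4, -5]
e^{tA} =
  [2*t*exp(-t) - exp(-t) + 2*exp(-5*t), -t*exp(-t) + exp(-t) - exp(-5*t), -exp(-t) + exp(-5*t)]
  [4*t*exp(-t) - 4*exp(-t) + 4*exp(-5*t), -2*t*exp(-t) + 3*exp(-t) - 2*exp(-5*t), -2*exp(-t) + 2*exp(-5*t)]
  [-2*exp(-t) + 2*exp(-5*t), exp(-t) - exp(-5*t), exp(-5*t)]

Strategy: write A = P · J · P⁻¹ where J is a Jordan canonical form, so e^{tA} = P · e^{tJ} · P⁻¹, and e^{tJ} can be computed block-by-block.

A has Jordan form
J =
  [-5,  0,  0]
  [ 0, -1,  1]
  [ 0,  0, -1]
(up to reordering of blocks).

Per-block formulas:
  For a 1×1 block at λ = -5: exp(t · [-5]) = [e^(-5t)].
  For a 2×2 Jordan block J_2(-1): exp(t · J_2(-1)) = e^(-1t)·(I + t·N), where N is the 2×2 nilpotent shift.

After assembling e^{tJ} and conjugating by P, we get:

e^{tA} =
  [2*t*exp(-t) - exp(-t) + 2*exp(-5*t), -t*exp(-t) + exp(-t) - exp(-5*t), -exp(-t) + exp(-5*t)]
  [4*t*exp(-t) - 4*exp(-t) + 4*exp(-5*t), -2*t*exp(-t) + 3*exp(-t) - 2*exp(-5*t), -2*exp(-t) + 2*exp(-5*t)]
  [-2*exp(-t) + 2*exp(-5*t), exp(-t) - exp(-5*t), exp(-5*t)]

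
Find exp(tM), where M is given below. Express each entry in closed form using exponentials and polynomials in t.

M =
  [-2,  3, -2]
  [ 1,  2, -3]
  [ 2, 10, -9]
e^{tM} =
  [t*exp(-3*t) + exp(-3*t), -t^2*exp(-3*t) + 3*t*exp(-3*t), t^2*exp(-3*t)/2 - 2*t*exp(-3*t)]
  [t*exp(-3*t), -t^2*exp(-3*t) + 5*t*exp(-3*t) + exp(-3*t), t^2*exp(-3*t)/2 - 3*t*exp(-3*t)]
  [2*t*exp(-3*t), -2*t^2*exp(-3*t) + 10*t*exp(-3*t), t^2*exp(-3*t) - 6*t*exp(-3*t) + exp(-3*t)]

Strategy: write M = P · J · P⁻¹ where J is a Jordan canonical form, so e^{tM} = P · e^{tJ} · P⁻¹, and e^{tJ} can be computed block-by-block.

M has Jordan form
J =
  [-3,  1,  0]
  [ 0, -3,  1]
  [ 0,  0, -3]
(up to reordering of blocks).

Per-block formulas:
  For a 3×3 Jordan block J_3(-3): exp(t · J_3(-3)) = e^(-3t)·(I + t·N + (t^2/2)·N^2), where N is the 3×3 nilpotent shift.

After assembling e^{tJ} and conjugating by P, we get:

e^{tM} =
  [t*exp(-3*t) + exp(-3*t), -t^2*exp(-3*t) + 3*t*exp(-3*t), t^2*exp(-3*t)/2 - 2*t*exp(-3*t)]
  [t*exp(-3*t), -t^2*exp(-3*t) + 5*t*exp(-3*t) + exp(-3*t), t^2*exp(-3*t)/2 - 3*t*exp(-3*t)]
  [2*t*exp(-3*t), -2*t^2*exp(-3*t) + 10*t*exp(-3*t), t^2*exp(-3*t) - 6*t*exp(-3*t) + exp(-3*t)]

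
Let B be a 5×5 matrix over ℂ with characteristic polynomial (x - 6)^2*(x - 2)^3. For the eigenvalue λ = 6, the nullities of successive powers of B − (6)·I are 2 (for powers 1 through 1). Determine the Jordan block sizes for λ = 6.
Block sizes for λ = 6: [1, 1]

From the dimensions of kernels of powers, the number of Jordan blocks of size at least j is d_j − d_{j−1} where d_j = dim ker(N^j) (with d_0 = 0). Computing the differences gives [2].
The number of blocks of size exactly k is (#blocks of size ≥ k) − (#blocks of size ≥ k + 1), so the partition is: 2 block(s) of size 1.
In nonincreasing order the block sizes are [1, 1].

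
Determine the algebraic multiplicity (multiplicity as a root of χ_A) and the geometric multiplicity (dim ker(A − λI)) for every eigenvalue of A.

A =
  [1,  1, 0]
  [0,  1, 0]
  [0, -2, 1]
λ = 1: alg = 3, geom = 2

Step 1 — factor the characteristic polynomial to read off the algebraic multiplicities:
  χ_A(x) = (x - 1)^3

Step 2 — compute geometric multiplicities via the rank-nullity identity g(λ) = n − rank(A − λI):
  rank(A − (1)·I) = 1, so dim ker(A − (1)·I) = n − 1 = 2

Summary:
  λ = 1: algebraic multiplicity = 3, geometric multiplicity = 2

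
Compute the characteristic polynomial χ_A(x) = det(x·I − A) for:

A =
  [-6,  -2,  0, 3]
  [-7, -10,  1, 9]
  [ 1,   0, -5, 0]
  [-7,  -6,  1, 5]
x^4 + 16*x^3 + 96*x^2 + 256*x + 256

Expanding det(x·I − A) (e.g. by cofactor expansion or by noting that A is similar to its Jordan form J, which has the same characteristic polynomial as A) gives
  χ_A(x) = x^4 + 16*x^3 + 96*x^2 + 256*x + 256
which factors as (x + 4)^4. The eigenvalues (with algebraic multiplicities) are λ = -4 with multiplicity 4.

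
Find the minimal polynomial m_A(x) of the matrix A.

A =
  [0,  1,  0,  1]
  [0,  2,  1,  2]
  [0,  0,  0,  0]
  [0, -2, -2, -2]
x^3

The characteristic polynomial is χ_A(x) = x^4, so the eigenvalues are known. The minimal polynomial is
  m_A(x) = Π_λ (x − λ)^{k_λ}
where k_λ is the size of the *largest* Jordan block for λ (equivalently, the smallest k with (A − λI)^k v = 0 for every generalised eigenvector v of λ).

  λ = 0: largest Jordan block has size 3, contributing (x − 0)^3

So m_A(x) = x^3 = x^3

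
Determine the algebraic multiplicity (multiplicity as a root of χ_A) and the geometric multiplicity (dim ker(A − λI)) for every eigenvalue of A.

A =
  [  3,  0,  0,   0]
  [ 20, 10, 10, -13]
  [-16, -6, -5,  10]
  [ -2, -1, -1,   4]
λ = 3: alg = 4, geom = 2

Step 1 — factor the characteristic polynomial to read off the algebraic multiplicities:
  χ_A(x) = (x - 3)^4

Step 2 — compute geometric multiplicities via the rank-nullity identity g(λ) = n − rank(A − λI):
  rank(A − (3)·I) = 2, so dim ker(A − (3)·I) = n − 2 = 2

Summary:
  λ = 3: algebraic multiplicity = 4, geometric multiplicity = 2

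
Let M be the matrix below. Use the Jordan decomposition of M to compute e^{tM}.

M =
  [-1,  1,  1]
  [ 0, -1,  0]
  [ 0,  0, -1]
e^{tM} =
  [exp(-t), t*exp(-t), t*exp(-t)]
  [0, exp(-t), 0]
  [0, 0, exp(-t)]

Strategy: write M = P · J · P⁻¹ where J is a Jordan canonical form, so e^{tM} = P · e^{tJ} · P⁻¹, and e^{tJ} can be computed block-by-block.

M has Jordan form
J =
  [-1,  1,  0]
  [ 0, -1,  0]
  [ 0,  0, -1]
(up to reordering of blocks).

Per-block formulas:
  For a 1×1 block at λ = -1: exp(t · [-1]) = [e^(-1t)].
  For a 2×2 Jordan block J_2(-1): exp(t · J_2(-1)) = e^(-1t)·(I + t·N), where N is the 2×2 nilpotent shift.

After assembling e^{tJ} and conjugating by P, we get:

e^{tM} =
  [exp(-t), t*exp(-t), t*exp(-t)]
  [0, exp(-t), 0]
  [0, 0, exp(-t)]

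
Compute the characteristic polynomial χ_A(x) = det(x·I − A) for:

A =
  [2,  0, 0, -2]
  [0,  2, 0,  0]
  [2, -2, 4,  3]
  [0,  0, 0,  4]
x^4 - 12*x^3 + 52*x^2 - 96*x + 64

Expanding det(x·I − A) (e.g. by cofactor expansion or by noting that A is similar to its Jordan form J, which has the same characteristic polynomial as A) gives
  χ_A(x) = x^4 - 12*x^3 + 52*x^2 - 96*x + 64
which factors as (x - 4)^2*(x - 2)^2. The eigenvalues (with algebraic multiplicities) are λ = 2 with multiplicity 2, λ = 4 with multiplicity 2.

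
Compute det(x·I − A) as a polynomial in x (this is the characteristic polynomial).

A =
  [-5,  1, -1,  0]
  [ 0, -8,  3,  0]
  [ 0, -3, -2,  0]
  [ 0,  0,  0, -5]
x^4 + 20*x^3 + 150*x^2 + 500*x + 625

Expanding det(x·I − A) (e.g. by cofactor expansion or by noting that A is similar to its Jordan form J, which has the same characteristic polynomial as A) gives
  χ_A(x) = x^4 + 20*x^3 + 150*x^2 + 500*x + 625
which factors as (x + 5)^4. The eigenvalues (with algebraic multiplicities) are λ = -5 with multiplicity 4.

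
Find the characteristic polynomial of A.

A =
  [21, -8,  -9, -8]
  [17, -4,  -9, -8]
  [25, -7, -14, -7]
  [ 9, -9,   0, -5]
x^4 + 2*x^3 - 39*x^2 - 40*x + 400

Expanding det(x·I − A) (e.g. by cofactor expansion or by noting that A is similar to its Jordan form J, which has the same characteristic polynomial as A) gives
  χ_A(x) = x^4 + 2*x^3 - 39*x^2 - 40*x + 400
which factors as (x - 4)^2*(x + 5)^2. The eigenvalues (with algebraic multiplicities) are λ = -5 with multiplicity 2, λ = 4 with multiplicity 2.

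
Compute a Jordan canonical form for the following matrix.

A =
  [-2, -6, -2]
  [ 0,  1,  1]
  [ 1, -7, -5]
J_3(-2)

The characteristic polynomial is
  det(x·I − A) = x^3 + 6*x^2 + 12*x + 8 = (x + 2)^3

Eigenvalues and multiplicities (the geometric multiplicity of λ is n − rank(A − λI), which equals the number of Jordan blocks for λ):
  λ = -2: algebraic multiplicity = 3, geometric multiplicity = 1

Determining the block sizes for each eigenvalue:
  λ = -2: one block (gm = 1), so the single block has size am = 3 → block sizes [3]

Assembling the blocks gives a Jordan form
J =
  [-2,  1,  0]
  [ 0, -2,  1]
  [ 0,  0, -2]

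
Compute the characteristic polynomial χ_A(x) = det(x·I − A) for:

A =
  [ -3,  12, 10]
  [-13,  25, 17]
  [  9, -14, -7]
x^3 - 15*x^2 + 75*x - 125

Expanding det(x·I − A) (e.g. by cofactor expansion or by noting that A is similar to its Jordan form J, which has the same characteristic polynomial as A) gives
  χ_A(x) = x^3 - 15*x^2 + 75*x - 125
which factors as (x - 5)^3. The eigenvalues (with algebraic multiplicities) are λ = 5 with multiplicity 3.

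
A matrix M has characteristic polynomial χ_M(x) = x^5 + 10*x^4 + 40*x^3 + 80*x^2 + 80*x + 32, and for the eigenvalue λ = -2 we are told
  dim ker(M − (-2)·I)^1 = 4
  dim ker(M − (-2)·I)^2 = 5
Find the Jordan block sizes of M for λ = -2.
Block sizes for λ = -2: [2, 1, 1, 1]

From the dimensions of kernels of powers, the number of Jordan blocks of size at least j is d_j − d_{j−1} where d_j = dim ker(N^j) (with d_0 = 0). Computing the differences gives [4, 1].
The number of blocks of size exactly k is (#blocks of size ≥ k) − (#blocks of size ≥ k + 1), so the partition is: 3 block(s) of size 1, 1 block(s) of size 2.
In nonincreasing order the block sizes are [2, 1, 1, 1].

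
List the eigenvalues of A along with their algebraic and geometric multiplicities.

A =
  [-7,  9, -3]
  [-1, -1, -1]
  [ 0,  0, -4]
λ = -4: alg = 3, geom = 2

Step 1 — factor the characteristic polynomial to read off the algebraic multiplicities:
  χ_A(x) = (x + 4)^3

Step 2 — compute geometric multiplicities via the rank-nullity identity g(λ) = n − rank(A − λI):
  rank(A − (-4)·I) = 1, so dim ker(A − (-4)·I) = n − 1 = 2

Summary:
  λ = -4: algebraic multiplicity = 3, geometric multiplicity = 2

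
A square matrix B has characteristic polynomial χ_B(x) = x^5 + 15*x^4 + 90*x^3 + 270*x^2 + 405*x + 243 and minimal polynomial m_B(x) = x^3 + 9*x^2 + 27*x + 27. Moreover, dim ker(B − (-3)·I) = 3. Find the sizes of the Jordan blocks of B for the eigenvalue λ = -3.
Block sizes for λ = -3: [3, 1, 1]

Step 1 — from the characteristic polynomial, algebraic multiplicity of λ = -3 is 5. From dim ker(B − (-3)·I) = 3, there are exactly 3 Jordan blocks for λ = -3.
Step 2 — from the minimal polynomial, the factor (x + 3)^3 tells us the largest block for λ = -3 has size 3.
Step 3 — with total size 5, 3 blocks, and largest block 3, the block sizes (in nonincreasing order) are [3, 1, 1].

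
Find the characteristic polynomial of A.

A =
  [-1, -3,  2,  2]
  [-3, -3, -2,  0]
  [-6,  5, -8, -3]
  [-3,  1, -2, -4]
x^4 + 16*x^3 + 96*x^2 + 256*x + 256

Expanding det(x·I − A) (e.g. by cofactor expansion or by noting that A is similar to its Jordan form J, which has the same characteristic polynomial as A) gives
  χ_A(x) = x^4 + 16*x^3 + 96*x^2 + 256*x + 256
which factors as (x + 4)^4. The eigenvalues (with algebraic multiplicities) are λ = -4 with multiplicity 4.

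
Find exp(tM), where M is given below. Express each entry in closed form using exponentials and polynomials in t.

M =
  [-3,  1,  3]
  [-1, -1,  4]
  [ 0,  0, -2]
e^{tM} =
  [-t*exp(-2*t) + exp(-2*t), t*exp(-2*t), t^2*exp(-2*t)/2 + 3*t*exp(-2*t)]
  [-t*exp(-2*t), t*exp(-2*t) + exp(-2*t), t^2*exp(-2*t)/2 + 4*t*exp(-2*t)]
  [0, 0, exp(-2*t)]

Strategy: write M = P · J · P⁻¹ where J is a Jordan canonical form, so e^{tM} = P · e^{tJ} · P⁻¹, and e^{tJ} can be computed block-by-block.

M has Jordan form
J =
  [-2,  1,  0]
  [ 0, -2,  1]
  [ 0,  0, -2]
(up to reordering of blocks).

Per-block formulas:
  For a 3×3 Jordan block J_3(-2): exp(t · J_3(-2)) = e^(-2t)·(I + t·N + (t^2/2)·N^2), where N is the 3×3 nilpotent shift.

After assembling e^{tJ} and conjugating by P, we get:

e^{tM} =
  [-t*exp(-2*t) + exp(-2*t), t*exp(-2*t), t^2*exp(-2*t)/2 + 3*t*exp(-2*t)]
  [-t*exp(-2*t), t*exp(-2*t) + exp(-2*t), t^2*exp(-2*t)/2 + 4*t*exp(-2*t)]
  [0, 0, exp(-2*t)]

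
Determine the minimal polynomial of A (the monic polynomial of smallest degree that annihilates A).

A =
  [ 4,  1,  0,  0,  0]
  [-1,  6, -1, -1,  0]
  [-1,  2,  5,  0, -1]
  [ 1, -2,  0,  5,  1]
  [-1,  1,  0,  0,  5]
x^3 - 15*x^2 + 75*x - 125

The characteristic polynomial is χ_A(x) = (x - 5)^5, so the eigenvalues are known. The minimal polynomial is
  m_A(x) = Π_λ (x − λ)^{k_λ}
where k_λ is the size of the *largest* Jordan block for λ (equivalently, the smallest k with (A − λI)^k v = 0 for every generalised eigenvector v of λ).

  λ = 5: largest Jordan block has size 3, contributing (x − 5)^3

So m_A(x) = (x - 5)^3 = x^3 - 15*x^2 + 75*x - 125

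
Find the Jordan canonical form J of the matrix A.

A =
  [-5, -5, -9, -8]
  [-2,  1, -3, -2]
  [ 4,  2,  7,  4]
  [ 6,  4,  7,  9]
J_3(3) ⊕ J_1(3)

The characteristic polynomial is
  det(x·I − A) = x^4 - 12*x^3 + 54*x^2 - 108*x + 81 = (x - 3)^4

Eigenvalues and multiplicities (the geometric multiplicity of λ is n − rank(A − λI), which equals the number of Jordan blocks for λ):
  λ = 3: algebraic multiplicity = 4, geometric multiplicity = 2

Determining the block sizes for each eigenvalue:
  λ = 3: with am = 4 and gm = 2, the partition is not yet determined (e.g. several partitions of 4 into 2 parts exist). Let N = A − (3)·I. Computing rank(N^1) = 2, rank(N^2) = 1, rank(N^3) = 0; the number of blocks of size ≥ j is rank(N^{j−1}) − rank(N^j), giving [2, 1, 1]. So we have 1 block(s) of size 3, 1 block(s) of size 1 → block sizes [3, 1]

Assembling the blocks gives a Jordan form
J =
  [3, 1, 0, 0]
  [0, 3, 1, 0]
  [0, 0, 3, 0]
  [0, 0, 0, 3]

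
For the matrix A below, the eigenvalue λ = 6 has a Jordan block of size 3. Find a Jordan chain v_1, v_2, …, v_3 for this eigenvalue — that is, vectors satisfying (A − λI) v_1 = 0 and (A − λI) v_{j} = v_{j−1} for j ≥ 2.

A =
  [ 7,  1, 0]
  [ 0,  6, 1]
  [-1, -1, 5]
A Jordan chain for λ = 6 of length 3:
v_1 = (1, -1, 0)ᵀ
v_2 = (1, 0, -1)ᵀ
v_3 = (1, 0, 0)ᵀ

Let N = A − (6)·I. We want v_3 with N^3 v_3 = 0 but N^2 v_3 ≠ 0; then v_{j-1} := N · v_j for j = 3, …, 2.

Pick v_3 = (1, 0, 0)ᵀ.
Then v_2 = N · v_3 = (1, 0, -1)ᵀ.
Then v_1 = N · v_2 = (1, -1, 0)ᵀ.

Sanity check: (A − (6)·I) v_1 = (0, 0, 0)ᵀ = 0. ✓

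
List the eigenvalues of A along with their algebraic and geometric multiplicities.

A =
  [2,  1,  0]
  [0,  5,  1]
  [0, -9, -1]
λ = 2: alg = 3, geom = 1

Step 1 — factor the characteristic polynomial to read off the algebraic multiplicities:
  χ_A(x) = (x - 2)^3

Step 2 — compute geometric multiplicities via the rank-nullity identity g(λ) = n − rank(A − λI):
  rank(A − (2)·I) = 2, so dim ker(A − (2)·I) = n − 2 = 1

Summary:
  λ = 2: algebraic multiplicity = 3, geometric multiplicity = 1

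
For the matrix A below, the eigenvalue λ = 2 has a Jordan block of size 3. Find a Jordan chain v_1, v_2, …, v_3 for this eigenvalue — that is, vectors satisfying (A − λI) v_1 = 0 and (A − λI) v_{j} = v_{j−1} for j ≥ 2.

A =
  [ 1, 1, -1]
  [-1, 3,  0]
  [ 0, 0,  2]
A Jordan chain for λ = 2 of length 3:
v_1 = (1, 1, 0)ᵀ
v_2 = (-1, 0, 0)ᵀ
v_3 = (0, 0, 1)ᵀ

Let N = A − (2)·I. We want v_3 with N^3 v_3 = 0 but N^2 v_3 ≠ 0; then v_{j-1} := N · v_j for j = 3, …, 2.

Pick v_3 = (0, 0, 1)ᵀ.
Then v_2 = N · v_3 = (-1, 0, 0)ᵀ.
Then v_1 = N · v_2 = (1, 1, 0)ᵀ.

Sanity check: (A − (2)·I) v_1 = (0, 0, 0)ᵀ = 0. ✓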